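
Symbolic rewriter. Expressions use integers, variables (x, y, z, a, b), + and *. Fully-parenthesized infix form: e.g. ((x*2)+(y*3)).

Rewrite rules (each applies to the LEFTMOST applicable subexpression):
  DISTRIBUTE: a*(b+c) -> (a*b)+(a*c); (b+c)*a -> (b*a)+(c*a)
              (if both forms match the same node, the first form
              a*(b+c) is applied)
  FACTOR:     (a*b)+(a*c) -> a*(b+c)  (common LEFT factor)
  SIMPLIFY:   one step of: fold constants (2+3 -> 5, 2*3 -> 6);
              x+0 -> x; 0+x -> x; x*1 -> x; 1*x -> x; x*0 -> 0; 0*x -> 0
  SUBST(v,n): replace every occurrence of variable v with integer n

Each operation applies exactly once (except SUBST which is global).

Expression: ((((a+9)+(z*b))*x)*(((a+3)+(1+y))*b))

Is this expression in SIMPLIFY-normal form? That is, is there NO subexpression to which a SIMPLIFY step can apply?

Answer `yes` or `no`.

Answer: yes

Derivation:
Expression: ((((a+9)+(z*b))*x)*(((a+3)+(1+y))*b))
Scanning for simplifiable subexpressions (pre-order)...
  at root: ((((a+9)+(z*b))*x)*(((a+3)+(1+y))*b)) (not simplifiable)
  at L: (((a+9)+(z*b))*x) (not simplifiable)
  at LL: ((a+9)+(z*b)) (not simplifiable)
  at LLL: (a+9) (not simplifiable)
  at LLR: (z*b) (not simplifiable)
  at R: (((a+3)+(1+y))*b) (not simplifiable)
  at RL: ((a+3)+(1+y)) (not simplifiable)
  at RLL: (a+3) (not simplifiable)
  at RLR: (1+y) (not simplifiable)
Result: no simplifiable subexpression found -> normal form.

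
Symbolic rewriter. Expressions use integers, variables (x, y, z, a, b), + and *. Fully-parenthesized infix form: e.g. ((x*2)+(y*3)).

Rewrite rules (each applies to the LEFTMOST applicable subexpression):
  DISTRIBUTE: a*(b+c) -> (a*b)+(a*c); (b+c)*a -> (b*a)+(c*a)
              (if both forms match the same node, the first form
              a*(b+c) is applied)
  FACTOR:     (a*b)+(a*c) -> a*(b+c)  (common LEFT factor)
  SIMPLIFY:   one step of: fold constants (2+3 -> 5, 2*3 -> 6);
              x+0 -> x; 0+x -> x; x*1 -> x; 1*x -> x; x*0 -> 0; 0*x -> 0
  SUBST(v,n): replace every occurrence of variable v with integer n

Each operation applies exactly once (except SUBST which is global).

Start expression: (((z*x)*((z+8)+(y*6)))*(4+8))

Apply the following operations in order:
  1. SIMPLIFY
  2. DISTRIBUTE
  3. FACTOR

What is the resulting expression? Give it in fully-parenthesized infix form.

Start: (((z*x)*((z+8)+(y*6)))*(4+8))
Apply SIMPLIFY at R (target: (4+8)): (((z*x)*((z+8)+(y*6)))*(4+8)) -> (((z*x)*((z+8)+(y*6)))*12)
Apply DISTRIBUTE at L (target: ((z*x)*((z+8)+(y*6)))): (((z*x)*((z+8)+(y*6)))*12) -> ((((z*x)*(z+8))+((z*x)*(y*6)))*12)
Apply FACTOR at L (target: (((z*x)*(z+8))+((z*x)*(y*6)))): ((((z*x)*(z+8))+((z*x)*(y*6)))*12) -> (((z*x)*((z+8)+(y*6)))*12)

Answer: (((z*x)*((z+8)+(y*6)))*12)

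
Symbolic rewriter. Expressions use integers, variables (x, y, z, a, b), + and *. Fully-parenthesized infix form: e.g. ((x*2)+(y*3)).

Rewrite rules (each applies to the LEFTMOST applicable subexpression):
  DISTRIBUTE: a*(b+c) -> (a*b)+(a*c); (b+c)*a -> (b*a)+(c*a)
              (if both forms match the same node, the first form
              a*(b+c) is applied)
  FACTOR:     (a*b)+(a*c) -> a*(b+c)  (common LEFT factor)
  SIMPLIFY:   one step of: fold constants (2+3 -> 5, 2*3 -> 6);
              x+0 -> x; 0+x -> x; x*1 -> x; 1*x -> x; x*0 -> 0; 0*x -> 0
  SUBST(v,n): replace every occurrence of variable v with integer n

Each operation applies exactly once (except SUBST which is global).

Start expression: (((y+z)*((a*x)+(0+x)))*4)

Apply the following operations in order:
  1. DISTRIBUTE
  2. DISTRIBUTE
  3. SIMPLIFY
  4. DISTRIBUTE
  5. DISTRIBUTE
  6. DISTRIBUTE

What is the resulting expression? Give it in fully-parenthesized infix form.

Start: (((y+z)*((a*x)+(0+x)))*4)
Apply DISTRIBUTE at L (target: ((y+z)*((a*x)+(0+x)))): (((y+z)*((a*x)+(0+x)))*4) -> ((((y+z)*(a*x))+((y+z)*(0+x)))*4)
Apply DISTRIBUTE at root (target: ((((y+z)*(a*x))+((y+z)*(0+x)))*4)): ((((y+z)*(a*x))+((y+z)*(0+x)))*4) -> ((((y+z)*(a*x))*4)+(((y+z)*(0+x))*4))
Apply SIMPLIFY at RLR (target: (0+x)): ((((y+z)*(a*x))*4)+(((y+z)*(0+x))*4)) -> ((((y+z)*(a*x))*4)+(((y+z)*x)*4))
Apply DISTRIBUTE at LL (target: ((y+z)*(a*x))): ((((y+z)*(a*x))*4)+(((y+z)*x)*4)) -> ((((y*(a*x))+(z*(a*x)))*4)+(((y+z)*x)*4))
Apply DISTRIBUTE at L (target: (((y*(a*x))+(z*(a*x)))*4)): ((((y*(a*x))+(z*(a*x)))*4)+(((y+z)*x)*4)) -> ((((y*(a*x))*4)+((z*(a*x))*4))+(((y+z)*x)*4))
Apply DISTRIBUTE at RL (target: ((y+z)*x)): ((((y*(a*x))*4)+((z*(a*x))*4))+(((y+z)*x)*4)) -> ((((y*(a*x))*4)+((z*(a*x))*4))+(((y*x)+(z*x))*4))

Answer: ((((y*(a*x))*4)+((z*(a*x))*4))+(((y*x)+(z*x))*4))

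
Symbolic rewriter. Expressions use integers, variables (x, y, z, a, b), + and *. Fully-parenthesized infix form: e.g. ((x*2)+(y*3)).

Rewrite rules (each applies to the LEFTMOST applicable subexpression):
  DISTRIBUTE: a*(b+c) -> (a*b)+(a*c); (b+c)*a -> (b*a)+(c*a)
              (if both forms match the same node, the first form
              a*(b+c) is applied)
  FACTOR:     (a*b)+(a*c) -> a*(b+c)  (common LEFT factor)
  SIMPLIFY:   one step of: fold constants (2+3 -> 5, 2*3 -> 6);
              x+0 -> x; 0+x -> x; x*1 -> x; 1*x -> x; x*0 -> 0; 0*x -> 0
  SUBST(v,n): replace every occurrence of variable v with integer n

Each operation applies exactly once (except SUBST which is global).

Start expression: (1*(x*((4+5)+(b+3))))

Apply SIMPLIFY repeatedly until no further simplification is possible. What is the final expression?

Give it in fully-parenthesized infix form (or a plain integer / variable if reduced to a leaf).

Start: (1*(x*((4+5)+(b+3))))
Step 1: at root: (1*(x*((4+5)+(b+3)))) -> (x*((4+5)+(b+3))); overall: (1*(x*((4+5)+(b+3)))) -> (x*((4+5)+(b+3)))
Step 2: at RL: (4+5) -> 9; overall: (x*((4+5)+(b+3))) -> (x*(9+(b+3)))
Fixed point: (x*(9+(b+3)))

Answer: (x*(9+(b+3)))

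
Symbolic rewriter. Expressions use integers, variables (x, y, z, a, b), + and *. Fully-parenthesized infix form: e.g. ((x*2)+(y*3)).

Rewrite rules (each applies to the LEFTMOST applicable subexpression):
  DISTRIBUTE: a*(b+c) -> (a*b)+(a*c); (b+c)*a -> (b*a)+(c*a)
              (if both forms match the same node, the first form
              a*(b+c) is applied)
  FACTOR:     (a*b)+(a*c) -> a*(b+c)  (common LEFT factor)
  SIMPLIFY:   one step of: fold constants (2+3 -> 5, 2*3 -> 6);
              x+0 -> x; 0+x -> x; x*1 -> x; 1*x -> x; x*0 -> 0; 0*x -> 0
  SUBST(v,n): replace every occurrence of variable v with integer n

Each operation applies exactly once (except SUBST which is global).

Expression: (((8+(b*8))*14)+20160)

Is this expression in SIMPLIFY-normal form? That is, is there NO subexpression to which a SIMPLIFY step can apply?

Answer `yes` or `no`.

Answer: yes

Derivation:
Expression: (((8+(b*8))*14)+20160)
Scanning for simplifiable subexpressions (pre-order)...
  at root: (((8+(b*8))*14)+20160) (not simplifiable)
  at L: ((8+(b*8))*14) (not simplifiable)
  at LL: (8+(b*8)) (not simplifiable)
  at LLR: (b*8) (not simplifiable)
Result: no simplifiable subexpression found -> normal form.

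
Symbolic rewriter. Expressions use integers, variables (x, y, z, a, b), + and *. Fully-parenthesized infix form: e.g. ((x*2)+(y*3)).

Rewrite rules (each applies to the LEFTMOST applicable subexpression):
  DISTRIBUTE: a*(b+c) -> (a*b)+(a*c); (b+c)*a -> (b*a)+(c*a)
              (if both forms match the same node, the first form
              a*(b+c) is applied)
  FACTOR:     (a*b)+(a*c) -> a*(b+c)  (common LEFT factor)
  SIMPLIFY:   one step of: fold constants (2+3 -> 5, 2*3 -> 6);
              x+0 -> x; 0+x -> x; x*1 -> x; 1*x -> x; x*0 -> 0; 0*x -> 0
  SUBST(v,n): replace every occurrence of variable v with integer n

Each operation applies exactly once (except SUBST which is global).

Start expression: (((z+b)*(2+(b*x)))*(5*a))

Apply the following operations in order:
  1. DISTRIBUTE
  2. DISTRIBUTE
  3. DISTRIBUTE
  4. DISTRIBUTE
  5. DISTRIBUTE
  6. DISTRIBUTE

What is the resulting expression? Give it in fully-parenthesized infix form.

Answer: ((((z*2)*(5*a))+((b*2)*(5*a)))+(((z*(b*x))*(5*a))+((b*(b*x))*(5*a))))

Derivation:
Start: (((z+b)*(2+(b*x)))*(5*a))
Apply DISTRIBUTE at L (target: ((z+b)*(2+(b*x)))): (((z+b)*(2+(b*x)))*(5*a)) -> ((((z+b)*2)+((z+b)*(b*x)))*(5*a))
Apply DISTRIBUTE at root (target: ((((z+b)*2)+((z+b)*(b*x)))*(5*a))): ((((z+b)*2)+((z+b)*(b*x)))*(5*a)) -> ((((z+b)*2)*(5*a))+(((z+b)*(b*x))*(5*a)))
Apply DISTRIBUTE at LL (target: ((z+b)*2)): ((((z+b)*2)*(5*a))+(((z+b)*(b*x))*(5*a))) -> ((((z*2)+(b*2))*(5*a))+(((z+b)*(b*x))*(5*a)))
Apply DISTRIBUTE at L (target: (((z*2)+(b*2))*(5*a))): ((((z*2)+(b*2))*(5*a))+(((z+b)*(b*x))*(5*a))) -> ((((z*2)*(5*a))+((b*2)*(5*a)))+(((z+b)*(b*x))*(5*a)))
Apply DISTRIBUTE at RL (target: ((z+b)*(b*x))): ((((z*2)*(5*a))+((b*2)*(5*a)))+(((z+b)*(b*x))*(5*a))) -> ((((z*2)*(5*a))+((b*2)*(5*a)))+(((z*(b*x))+(b*(b*x)))*(5*a)))
Apply DISTRIBUTE at R (target: (((z*(b*x))+(b*(b*x)))*(5*a))): ((((z*2)*(5*a))+((b*2)*(5*a)))+(((z*(b*x))+(b*(b*x)))*(5*a))) -> ((((z*2)*(5*a))+((b*2)*(5*a)))+(((z*(b*x))*(5*a))+((b*(b*x))*(5*a))))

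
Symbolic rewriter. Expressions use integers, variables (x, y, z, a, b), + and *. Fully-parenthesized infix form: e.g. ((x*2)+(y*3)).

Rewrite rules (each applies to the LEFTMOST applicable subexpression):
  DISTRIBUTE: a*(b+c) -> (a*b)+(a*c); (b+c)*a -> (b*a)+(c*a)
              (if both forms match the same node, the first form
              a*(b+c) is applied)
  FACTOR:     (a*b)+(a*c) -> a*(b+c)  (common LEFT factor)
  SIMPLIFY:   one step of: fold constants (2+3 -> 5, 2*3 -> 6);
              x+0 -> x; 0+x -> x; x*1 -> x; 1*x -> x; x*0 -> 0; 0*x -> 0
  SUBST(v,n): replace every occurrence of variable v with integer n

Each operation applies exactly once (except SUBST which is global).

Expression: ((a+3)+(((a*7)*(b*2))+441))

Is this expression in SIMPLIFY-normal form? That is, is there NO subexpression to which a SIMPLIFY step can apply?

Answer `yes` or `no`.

Answer: yes

Derivation:
Expression: ((a+3)+(((a*7)*(b*2))+441))
Scanning for simplifiable subexpressions (pre-order)...
  at root: ((a+3)+(((a*7)*(b*2))+441)) (not simplifiable)
  at L: (a+3) (not simplifiable)
  at R: (((a*7)*(b*2))+441) (not simplifiable)
  at RL: ((a*7)*(b*2)) (not simplifiable)
  at RLL: (a*7) (not simplifiable)
  at RLR: (b*2) (not simplifiable)
Result: no simplifiable subexpression found -> normal form.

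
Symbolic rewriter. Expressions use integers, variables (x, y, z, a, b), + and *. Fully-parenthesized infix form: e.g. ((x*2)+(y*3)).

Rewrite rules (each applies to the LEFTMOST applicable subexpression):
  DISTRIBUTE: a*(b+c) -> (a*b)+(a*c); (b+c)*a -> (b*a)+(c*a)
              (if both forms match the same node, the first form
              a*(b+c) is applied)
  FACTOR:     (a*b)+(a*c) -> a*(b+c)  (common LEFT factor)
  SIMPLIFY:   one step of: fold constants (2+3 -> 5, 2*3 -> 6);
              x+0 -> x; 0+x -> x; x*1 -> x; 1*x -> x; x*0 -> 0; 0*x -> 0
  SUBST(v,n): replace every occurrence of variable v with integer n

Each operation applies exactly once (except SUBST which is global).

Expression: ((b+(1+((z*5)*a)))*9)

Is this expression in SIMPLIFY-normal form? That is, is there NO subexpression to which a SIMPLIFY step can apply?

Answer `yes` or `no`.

Expression: ((b+(1+((z*5)*a)))*9)
Scanning for simplifiable subexpressions (pre-order)...
  at root: ((b+(1+((z*5)*a)))*9) (not simplifiable)
  at L: (b+(1+((z*5)*a))) (not simplifiable)
  at LR: (1+((z*5)*a)) (not simplifiable)
  at LRR: ((z*5)*a) (not simplifiable)
  at LRRL: (z*5) (not simplifiable)
Result: no simplifiable subexpression found -> normal form.

Answer: yes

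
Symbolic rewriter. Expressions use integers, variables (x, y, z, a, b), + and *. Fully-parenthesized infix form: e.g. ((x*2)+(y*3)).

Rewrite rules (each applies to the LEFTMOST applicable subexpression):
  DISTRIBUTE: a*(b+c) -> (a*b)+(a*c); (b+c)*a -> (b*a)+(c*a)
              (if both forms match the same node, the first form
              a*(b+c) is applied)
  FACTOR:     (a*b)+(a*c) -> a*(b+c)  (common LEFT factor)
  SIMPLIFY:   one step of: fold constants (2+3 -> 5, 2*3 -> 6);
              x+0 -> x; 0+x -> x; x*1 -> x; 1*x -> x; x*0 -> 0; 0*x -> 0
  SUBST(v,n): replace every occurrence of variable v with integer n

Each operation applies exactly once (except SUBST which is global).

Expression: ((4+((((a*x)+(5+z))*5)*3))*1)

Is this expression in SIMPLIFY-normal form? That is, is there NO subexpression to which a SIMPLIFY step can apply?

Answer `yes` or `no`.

Answer: no

Derivation:
Expression: ((4+((((a*x)+(5+z))*5)*3))*1)
Scanning for simplifiable subexpressions (pre-order)...
  at root: ((4+((((a*x)+(5+z))*5)*3))*1) (SIMPLIFIABLE)
  at L: (4+((((a*x)+(5+z))*5)*3)) (not simplifiable)
  at LR: ((((a*x)+(5+z))*5)*3) (not simplifiable)
  at LRL: (((a*x)+(5+z))*5) (not simplifiable)
  at LRLL: ((a*x)+(5+z)) (not simplifiable)
  at LRLLL: (a*x) (not simplifiable)
  at LRLLR: (5+z) (not simplifiable)
Found simplifiable subexpr at path root: ((4+((((a*x)+(5+z))*5)*3))*1)
One SIMPLIFY step would give: (4+((((a*x)+(5+z))*5)*3))
-> NOT in normal form.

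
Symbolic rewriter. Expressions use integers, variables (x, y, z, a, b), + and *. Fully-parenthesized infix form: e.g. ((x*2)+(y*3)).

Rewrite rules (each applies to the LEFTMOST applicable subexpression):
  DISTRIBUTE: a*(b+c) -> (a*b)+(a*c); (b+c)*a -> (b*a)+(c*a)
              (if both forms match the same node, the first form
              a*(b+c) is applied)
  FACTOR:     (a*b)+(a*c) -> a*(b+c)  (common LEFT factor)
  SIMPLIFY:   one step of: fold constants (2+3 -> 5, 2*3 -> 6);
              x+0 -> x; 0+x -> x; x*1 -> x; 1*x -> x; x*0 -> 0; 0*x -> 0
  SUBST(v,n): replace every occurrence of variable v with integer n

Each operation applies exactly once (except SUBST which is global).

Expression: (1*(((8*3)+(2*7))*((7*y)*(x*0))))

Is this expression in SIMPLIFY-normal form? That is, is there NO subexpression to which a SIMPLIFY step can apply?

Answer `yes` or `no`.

Expression: (1*(((8*3)+(2*7))*((7*y)*(x*0))))
Scanning for simplifiable subexpressions (pre-order)...
  at root: (1*(((8*3)+(2*7))*((7*y)*(x*0)))) (SIMPLIFIABLE)
  at R: (((8*3)+(2*7))*((7*y)*(x*0))) (not simplifiable)
  at RL: ((8*3)+(2*7)) (not simplifiable)
  at RLL: (8*3) (SIMPLIFIABLE)
  at RLR: (2*7) (SIMPLIFIABLE)
  at RR: ((7*y)*(x*0)) (not simplifiable)
  at RRL: (7*y) (not simplifiable)
  at RRR: (x*0) (SIMPLIFIABLE)
Found simplifiable subexpr at path root: (1*(((8*3)+(2*7))*((7*y)*(x*0))))
One SIMPLIFY step would give: (((8*3)+(2*7))*((7*y)*(x*0)))
-> NOT in normal form.

Answer: no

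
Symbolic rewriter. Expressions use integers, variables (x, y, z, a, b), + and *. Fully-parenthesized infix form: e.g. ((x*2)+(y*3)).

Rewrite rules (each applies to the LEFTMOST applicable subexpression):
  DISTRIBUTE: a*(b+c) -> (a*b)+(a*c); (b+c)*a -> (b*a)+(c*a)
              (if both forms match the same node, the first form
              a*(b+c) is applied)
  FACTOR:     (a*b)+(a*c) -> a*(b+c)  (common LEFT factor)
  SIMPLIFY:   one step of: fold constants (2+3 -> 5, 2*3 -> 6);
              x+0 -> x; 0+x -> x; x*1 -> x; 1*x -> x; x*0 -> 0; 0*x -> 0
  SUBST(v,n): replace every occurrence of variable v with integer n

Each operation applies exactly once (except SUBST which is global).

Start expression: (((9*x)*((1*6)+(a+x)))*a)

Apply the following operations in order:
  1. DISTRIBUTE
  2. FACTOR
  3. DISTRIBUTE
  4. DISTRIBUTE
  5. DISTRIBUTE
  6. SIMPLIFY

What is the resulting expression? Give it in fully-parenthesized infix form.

Start: (((9*x)*((1*6)+(a+x)))*a)
Apply DISTRIBUTE at L (target: ((9*x)*((1*6)+(a+x)))): (((9*x)*((1*6)+(a+x)))*a) -> ((((9*x)*(1*6))+((9*x)*(a+x)))*a)
Apply FACTOR at L (target: (((9*x)*(1*6))+((9*x)*(a+x)))): ((((9*x)*(1*6))+((9*x)*(a+x)))*a) -> (((9*x)*((1*6)+(a+x)))*a)
Apply DISTRIBUTE at L (target: ((9*x)*((1*6)+(a+x)))): (((9*x)*((1*6)+(a+x)))*a) -> ((((9*x)*(1*6))+((9*x)*(a+x)))*a)
Apply DISTRIBUTE at root (target: ((((9*x)*(1*6))+((9*x)*(a+x)))*a)): ((((9*x)*(1*6))+((9*x)*(a+x)))*a) -> ((((9*x)*(1*6))*a)+(((9*x)*(a+x))*a))
Apply DISTRIBUTE at RL (target: ((9*x)*(a+x))): ((((9*x)*(1*6))*a)+(((9*x)*(a+x))*a)) -> ((((9*x)*(1*6))*a)+((((9*x)*a)+((9*x)*x))*a))
Apply SIMPLIFY at LLR (target: (1*6)): ((((9*x)*(1*6))*a)+((((9*x)*a)+((9*x)*x))*a)) -> ((((9*x)*6)*a)+((((9*x)*a)+((9*x)*x))*a))

Answer: ((((9*x)*6)*a)+((((9*x)*a)+((9*x)*x))*a))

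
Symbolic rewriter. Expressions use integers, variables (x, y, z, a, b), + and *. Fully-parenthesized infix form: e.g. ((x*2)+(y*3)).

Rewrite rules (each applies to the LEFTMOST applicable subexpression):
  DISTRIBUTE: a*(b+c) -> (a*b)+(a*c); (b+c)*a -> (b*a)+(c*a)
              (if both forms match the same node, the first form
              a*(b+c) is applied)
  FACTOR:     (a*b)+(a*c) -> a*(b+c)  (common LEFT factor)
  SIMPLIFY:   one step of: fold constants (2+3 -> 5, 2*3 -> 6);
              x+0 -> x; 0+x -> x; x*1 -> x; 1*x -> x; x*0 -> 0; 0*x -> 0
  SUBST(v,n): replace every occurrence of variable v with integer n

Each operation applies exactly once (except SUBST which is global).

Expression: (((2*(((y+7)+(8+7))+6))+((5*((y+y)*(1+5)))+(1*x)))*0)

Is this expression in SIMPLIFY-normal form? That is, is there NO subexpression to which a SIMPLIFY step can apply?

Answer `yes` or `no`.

Expression: (((2*(((y+7)+(8+7))+6))+((5*((y+y)*(1+5)))+(1*x)))*0)
Scanning for simplifiable subexpressions (pre-order)...
  at root: (((2*(((y+7)+(8+7))+6))+((5*((y+y)*(1+5)))+(1*x)))*0) (SIMPLIFIABLE)
  at L: ((2*(((y+7)+(8+7))+6))+((5*((y+y)*(1+5)))+(1*x))) (not simplifiable)
  at LL: (2*(((y+7)+(8+7))+6)) (not simplifiable)
  at LLR: (((y+7)+(8+7))+6) (not simplifiable)
  at LLRL: ((y+7)+(8+7)) (not simplifiable)
  at LLRLL: (y+7) (not simplifiable)
  at LLRLR: (8+7) (SIMPLIFIABLE)
  at LR: ((5*((y+y)*(1+5)))+(1*x)) (not simplifiable)
  at LRL: (5*((y+y)*(1+5))) (not simplifiable)
  at LRLR: ((y+y)*(1+5)) (not simplifiable)
  at LRLRL: (y+y) (not simplifiable)
  at LRLRR: (1+5) (SIMPLIFIABLE)
  at LRR: (1*x) (SIMPLIFIABLE)
Found simplifiable subexpr at path root: (((2*(((y+7)+(8+7))+6))+((5*((y+y)*(1+5)))+(1*x)))*0)
One SIMPLIFY step would give: 0
-> NOT in normal form.

Answer: no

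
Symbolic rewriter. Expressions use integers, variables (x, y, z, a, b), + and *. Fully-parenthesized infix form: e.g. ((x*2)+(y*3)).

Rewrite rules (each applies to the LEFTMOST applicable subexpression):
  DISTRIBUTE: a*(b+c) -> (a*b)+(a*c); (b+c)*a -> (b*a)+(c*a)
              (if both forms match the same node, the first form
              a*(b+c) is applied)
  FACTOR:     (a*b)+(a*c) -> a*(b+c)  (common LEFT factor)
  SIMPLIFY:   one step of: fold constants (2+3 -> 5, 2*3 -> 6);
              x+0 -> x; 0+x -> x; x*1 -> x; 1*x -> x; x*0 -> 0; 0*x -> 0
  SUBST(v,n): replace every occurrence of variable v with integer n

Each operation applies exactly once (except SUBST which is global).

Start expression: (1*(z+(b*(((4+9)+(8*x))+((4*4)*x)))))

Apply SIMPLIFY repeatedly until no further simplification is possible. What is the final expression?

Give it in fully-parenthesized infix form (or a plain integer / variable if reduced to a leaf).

Start: (1*(z+(b*(((4+9)+(8*x))+((4*4)*x)))))
Step 1: at root: (1*(z+(b*(((4+9)+(8*x))+((4*4)*x))))) -> (z+(b*(((4+9)+(8*x))+((4*4)*x)))); overall: (1*(z+(b*(((4+9)+(8*x))+((4*4)*x))))) -> (z+(b*(((4+9)+(8*x))+((4*4)*x))))
Step 2: at RRLL: (4+9) -> 13; overall: (z+(b*(((4+9)+(8*x))+((4*4)*x)))) -> (z+(b*((13+(8*x))+((4*4)*x))))
Step 3: at RRRL: (4*4) -> 16; overall: (z+(b*((13+(8*x))+((4*4)*x)))) -> (z+(b*((13+(8*x))+(16*x))))
Fixed point: (z+(b*((13+(8*x))+(16*x))))

Answer: (z+(b*((13+(8*x))+(16*x))))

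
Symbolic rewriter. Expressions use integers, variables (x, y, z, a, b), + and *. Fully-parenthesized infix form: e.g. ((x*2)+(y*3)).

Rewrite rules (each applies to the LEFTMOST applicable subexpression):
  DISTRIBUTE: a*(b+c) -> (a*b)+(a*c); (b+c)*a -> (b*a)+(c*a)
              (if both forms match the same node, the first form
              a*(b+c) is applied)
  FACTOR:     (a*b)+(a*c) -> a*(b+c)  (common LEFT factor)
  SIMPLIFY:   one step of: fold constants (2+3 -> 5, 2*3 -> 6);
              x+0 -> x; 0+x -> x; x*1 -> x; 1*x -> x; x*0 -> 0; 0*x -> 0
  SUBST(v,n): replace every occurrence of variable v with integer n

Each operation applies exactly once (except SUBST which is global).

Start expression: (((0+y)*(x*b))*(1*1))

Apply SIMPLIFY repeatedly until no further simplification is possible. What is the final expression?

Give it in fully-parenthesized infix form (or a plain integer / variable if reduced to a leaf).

Start: (((0+y)*(x*b))*(1*1))
Step 1: at LL: (0+y) -> y; overall: (((0+y)*(x*b))*(1*1)) -> ((y*(x*b))*(1*1))
Step 2: at R: (1*1) -> 1; overall: ((y*(x*b))*(1*1)) -> ((y*(x*b))*1)
Step 3: at root: ((y*(x*b))*1) -> (y*(x*b)); overall: ((y*(x*b))*1) -> (y*(x*b))
Fixed point: (y*(x*b))

Answer: (y*(x*b))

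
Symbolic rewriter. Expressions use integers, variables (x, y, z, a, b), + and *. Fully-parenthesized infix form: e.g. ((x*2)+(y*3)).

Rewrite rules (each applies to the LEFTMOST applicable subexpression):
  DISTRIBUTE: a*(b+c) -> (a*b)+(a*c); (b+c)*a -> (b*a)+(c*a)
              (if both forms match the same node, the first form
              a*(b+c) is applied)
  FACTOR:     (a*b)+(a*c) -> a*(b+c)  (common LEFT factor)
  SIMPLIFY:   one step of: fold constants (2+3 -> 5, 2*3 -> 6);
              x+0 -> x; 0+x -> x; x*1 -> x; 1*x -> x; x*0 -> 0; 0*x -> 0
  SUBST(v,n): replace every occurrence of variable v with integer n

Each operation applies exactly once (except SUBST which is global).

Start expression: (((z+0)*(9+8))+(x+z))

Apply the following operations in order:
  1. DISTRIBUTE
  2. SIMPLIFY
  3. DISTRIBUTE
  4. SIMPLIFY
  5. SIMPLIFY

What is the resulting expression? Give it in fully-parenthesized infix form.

Answer: (((z*9)+(z*8))+(x+z))

Derivation:
Start: (((z+0)*(9+8))+(x+z))
Apply DISTRIBUTE at L (target: ((z+0)*(9+8))): (((z+0)*(9+8))+(x+z)) -> ((((z+0)*9)+((z+0)*8))+(x+z))
Apply SIMPLIFY at LLL (target: (z+0)): ((((z+0)*9)+((z+0)*8))+(x+z)) -> (((z*9)+((z+0)*8))+(x+z))
Apply DISTRIBUTE at LR (target: ((z+0)*8)): (((z*9)+((z+0)*8))+(x+z)) -> (((z*9)+((z*8)+(0*8)))+(x+z))
Apply SIMPLIFY at LRR (target: (0*8)): (((z*9)+((z*8)+(0*8)))+(x+z)) -> (((z*9)+((z*8)+0))+(x+z))
Apply SIMPLIFY at LR (target: ((z*8)+0)): (((z*9)+((z*8)+0))+(x+z)) -> (((z*9)+(z*8))+(x+z))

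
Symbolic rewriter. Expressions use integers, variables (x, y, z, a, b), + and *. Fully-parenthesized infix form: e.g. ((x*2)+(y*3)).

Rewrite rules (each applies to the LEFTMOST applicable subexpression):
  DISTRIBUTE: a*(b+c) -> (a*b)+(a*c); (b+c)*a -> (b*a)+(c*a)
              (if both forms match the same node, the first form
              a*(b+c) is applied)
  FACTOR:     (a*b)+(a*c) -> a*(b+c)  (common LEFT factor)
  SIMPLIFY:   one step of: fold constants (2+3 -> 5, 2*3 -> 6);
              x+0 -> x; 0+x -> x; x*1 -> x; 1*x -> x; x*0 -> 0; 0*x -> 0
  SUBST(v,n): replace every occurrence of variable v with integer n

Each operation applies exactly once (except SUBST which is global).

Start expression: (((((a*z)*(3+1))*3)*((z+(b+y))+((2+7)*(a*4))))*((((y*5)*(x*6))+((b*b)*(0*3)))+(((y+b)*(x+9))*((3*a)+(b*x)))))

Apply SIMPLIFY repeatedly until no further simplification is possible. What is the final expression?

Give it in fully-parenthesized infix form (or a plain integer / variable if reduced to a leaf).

Answer: (((((a*z)*4)*3)*((z+(b+y))+(9*(a*4))))*(((y*5)*(x*6))+(((y+b)*(x+9))*((3*a)+(b*x)))))

Derivation:
Start: (((((a*z)*(3+1))*3)*((z+(b+y))+((2+7)*(a*4))))*((((y*5)*(x*6))+((b*b)*(0*3)))+(((y+b)*(x+9))*((3*a)+(b*x)))))
Step 1: at LLLR: (3+1) -> 4; overall: (((((a*z)*(3+1))*3)*((z+(b+y))+((2+7)*(a*4))))*((((y*5)*(x*6))+((b*b)*(0*3)))+(((y+b)*(x+9))*((3*a)+(b*x))))) -> (((((a*z)*4)*3)*((z+(b+y))+((2+7)*(a*4))))*((((y*5)*(x*6))+((b*b)*(0*3)))+(((y+b)*(x+9))*((3*a)+(b*x)))))
Step 2: at LRRL: (2+7) -> 9; overall: (((((a*z)*4)*3)*((z+(b+y))+((2+7)*(a*4))))*((((y*5)*(x*6))+((b*b)*(0*3)))+(((y+b)*(x+9))*((3*a)+(b*x))))) -> (((((a*z)*4)*3)*((z+(b+y))+(9*(a*4))))*((((y*5)*(x*6))+((b*b)*(0*3)))+(((y+b)*(x+9))*((3*a)+(b*x)))))
Step 3: at RLRR: (0*3) -> 0; overall: (((((a*z)*4)*3)*((z+(b+y))+(9*(a*4))))*((((y*5)*(x*6))+((b*b)*(0*3)))+(((y+b)*(x+9))*((3*a)+(b*x))))) -> (((((a*z)*4)*3)*((z+(b+y))+(9*(a*4))))*((((y*5)*(x*6))+((b*b)*0))+(((y+b)*(x+9))*((3*a)+(b*x)))))
Step 4: at RLR: ((b*b)*0) -> 0; overall: (((((a*z)*4)*3)*((z+(b+y))+(9*(a*4))))*((((y*5)*(x*6))+((b*b)*0))+(((y+b)*(x+9))*((3*a)+(b*x))))) -> (((((a*z)*4)*3)*((z+(b+y))+(9*(a*4))))*((((y*5)*(x*6))+0)+(((y+b)*(x+9))*((3*a)+(b*x)))))
Step 5: at RL: (((y*5)*(x*6))+0) -> ((y*5)*(x*6)); overall: (((((a*z)*4)*3)*((z+(b+y))+(9*(a*4))))*((((y*5)*(x*6))+0)+(((y+b)*(x+9))*((3*a)+(b*x))))) -> (((((a*z)*4)*3)*((z+(b+y))+(9*(a*4))))*(((y*5)*(x*6))+(((y+b)*(x+9))*((3*a)+(b*x)))))
Fixed point: (((((a*z)*4)*3)*((z+(b+y))+(9*(a*4))))*(((y*5)*(x*6))+(((y+b)*(x+9))*((3*a)+(b*x)))))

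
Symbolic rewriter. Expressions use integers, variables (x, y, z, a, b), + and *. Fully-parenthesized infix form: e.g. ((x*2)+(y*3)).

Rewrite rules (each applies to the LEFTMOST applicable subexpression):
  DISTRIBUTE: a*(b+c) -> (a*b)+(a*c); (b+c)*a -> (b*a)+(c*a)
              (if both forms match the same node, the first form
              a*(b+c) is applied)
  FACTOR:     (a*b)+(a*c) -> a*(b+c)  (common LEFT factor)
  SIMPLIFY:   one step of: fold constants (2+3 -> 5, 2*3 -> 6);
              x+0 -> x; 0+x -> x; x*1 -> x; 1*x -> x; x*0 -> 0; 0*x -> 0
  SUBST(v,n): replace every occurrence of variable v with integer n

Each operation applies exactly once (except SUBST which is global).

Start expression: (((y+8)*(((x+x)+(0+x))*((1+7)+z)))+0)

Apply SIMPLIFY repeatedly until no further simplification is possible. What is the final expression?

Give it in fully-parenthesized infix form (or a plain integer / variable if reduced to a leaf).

Start: (((y+8)*(((x+x)+(0+x))*((1+7)+z)))+0)
Step 1: at root: (((y+8)*(((x+x)+(0+x))*((1+7)+z)))+0) -> ((y+8)*(((x+x)+(0+x))*((1+7)+z))); overall: (((y+8)*(((x+x)+(0+x))*((1+7)+z)))+0) -> ((y+8)*(((x+x)+(0+x))*((1+7)+z)))
Step 2: at RLR: (0+x) -> x; overall: ((y+8)*(((x+x)+(0+x))*((1+7)+z))) -> ((y+8)*(((x+x)+x)*((1+7)+z)))
Step 3: at RRL: (1+7) -> 8; overall: ((y+8)*(((x+x)+x)*((1+7)+z))) -> ((y+8)*(((x+x)+x)*(8+z)))
Fixed point: ((y+8)*(((x+x)+x)*(8+z)))

Answer: ((y+8)*(((x+x)+x)*(8+z)))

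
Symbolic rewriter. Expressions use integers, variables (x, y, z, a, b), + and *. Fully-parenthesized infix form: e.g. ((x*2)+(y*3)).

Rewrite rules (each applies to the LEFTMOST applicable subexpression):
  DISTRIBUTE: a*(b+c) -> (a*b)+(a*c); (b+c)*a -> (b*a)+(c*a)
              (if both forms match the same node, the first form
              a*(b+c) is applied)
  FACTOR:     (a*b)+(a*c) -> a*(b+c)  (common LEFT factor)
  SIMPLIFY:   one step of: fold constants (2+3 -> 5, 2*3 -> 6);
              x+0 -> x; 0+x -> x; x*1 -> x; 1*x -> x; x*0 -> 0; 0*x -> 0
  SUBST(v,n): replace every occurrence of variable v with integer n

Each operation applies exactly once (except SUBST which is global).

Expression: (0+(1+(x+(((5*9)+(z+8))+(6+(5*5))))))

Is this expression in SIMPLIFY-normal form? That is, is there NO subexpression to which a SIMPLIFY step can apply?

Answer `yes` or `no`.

Answer: no

Derivation:
Expression: (0+(1+(x+(((5*9)+(z+8))+(6+(5*5))))))
Scanning for simplifiable subexpressions (pre-order)...
  at root: (0+(1+(x+(((5*9)+(z+8))+(6+(5*5)))))) (SIMPLIFIABLE)
  at R: (1+(x+(((5*9)+(z+8))+(6+(5*5))))) (not simplifiable)
  at RR: (x+(((5*9)+(z+8))+(6+(5*5)))) (not simplifiable)
  at RRR: (((5*9)+(z+8))+(6+(5*5))) (not simplifiable)
  at RRRL: ((5*9)+(z+8)) (not simplifiable)
  at RRRLL: (5*9) (SIMPLIFIABLE)
  at RRRLR: (z+8) (not simplifiable)
  at RRRR: (6+(5*5)) (not simplifiable)
  at RRRRR: (5*5) (SIMPLIFIABLE)
Found simplifiable subexpr at path root: (0+(1+(x+(((5*9)+(z+8))+(6+(5*5))))))
One SIMPLIFY step would give: (1+(x+(((5*9)+(z+8))+(6+(5*5)))))
-> NOT in normal form.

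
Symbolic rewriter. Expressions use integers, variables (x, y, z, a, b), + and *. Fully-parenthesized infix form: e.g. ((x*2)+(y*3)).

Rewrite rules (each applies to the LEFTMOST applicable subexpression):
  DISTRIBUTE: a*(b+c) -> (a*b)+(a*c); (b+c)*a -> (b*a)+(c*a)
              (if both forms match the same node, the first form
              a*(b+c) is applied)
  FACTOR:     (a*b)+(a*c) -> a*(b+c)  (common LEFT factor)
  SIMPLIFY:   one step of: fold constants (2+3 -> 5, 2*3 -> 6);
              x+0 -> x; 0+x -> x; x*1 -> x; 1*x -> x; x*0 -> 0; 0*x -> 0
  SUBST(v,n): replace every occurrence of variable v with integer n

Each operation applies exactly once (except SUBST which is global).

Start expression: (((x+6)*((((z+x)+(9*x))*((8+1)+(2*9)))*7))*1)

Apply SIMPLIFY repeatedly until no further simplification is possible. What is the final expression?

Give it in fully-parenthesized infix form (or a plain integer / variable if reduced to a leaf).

Start: (((x+6)*((((z+x)+(9*x))*((8+1)+(2*9)))*7))*1)
Step 1: at root: (((x+6)*((((z+x)+(9*x))*((8+1)+(2*9)))*7))*1) -> ((x+6)*((((z+x)+(9*x))*((8+1)+(2*9)))*7)); overall: (((x+6)*((((z+x)+(9*x))*((8+1)+(2*9)))*7))*1) -> ((x+6)*((((z+x)+(9*x))*((8+1)+(2*9)))*7))
Step 2: at RLRL: (8+1) -> 9; overall: ((x+6)*((((z+x)+(9*x))*((8+1)+(2*9)))*7)) -> ((x+6)*((((z+x)+(9*x))*(9+(2*9)))*7))
Step 3: at RLRR: (2*9) -> 18; overall: ((x+6)*((((z+x)+(9*x))*(9+(2*9)))*7)) -> ((x+6)*((((z+x)+(9*x))*(9+18))*7))
Step 4: at RLR: (9+18) -> 27; overall: ((x+6)*((((z+x)+(9*x))*(9+18))*7)) -> ((x+6)*((((z+x)+(9*x))*27)*7))
Fixed point: ((x+6)*((((z+x)+(9*x))*27)*7))

Answer: ((x+6)*((((z+x)+(9*x))*27)*7))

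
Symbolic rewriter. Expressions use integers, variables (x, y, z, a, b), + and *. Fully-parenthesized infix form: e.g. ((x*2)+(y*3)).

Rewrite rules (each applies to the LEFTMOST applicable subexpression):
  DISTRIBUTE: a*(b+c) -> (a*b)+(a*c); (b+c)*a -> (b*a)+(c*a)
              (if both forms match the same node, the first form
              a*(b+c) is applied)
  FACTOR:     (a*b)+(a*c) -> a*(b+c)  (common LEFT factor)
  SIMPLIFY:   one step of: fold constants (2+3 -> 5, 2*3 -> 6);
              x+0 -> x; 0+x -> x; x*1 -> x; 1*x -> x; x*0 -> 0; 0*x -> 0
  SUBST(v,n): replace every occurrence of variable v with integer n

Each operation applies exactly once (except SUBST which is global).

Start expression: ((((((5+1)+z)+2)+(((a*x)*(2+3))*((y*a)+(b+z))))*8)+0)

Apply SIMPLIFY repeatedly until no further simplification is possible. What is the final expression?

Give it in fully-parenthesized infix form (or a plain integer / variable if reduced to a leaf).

Answer: ((((6+z)+2)+(((a*x)*5)*((y*a)+(b+z))))*8)

Derivation:
Start: ((((((5+1)+z)+2)+(((a*x)*(2+3))*((y*a)+(b+z))))*8)+0)
Step 1: at root: ((((((5+1)+z)+2)+(((a*x)*(2+3))*((y*a)+(b+z))))*8)+0) -> (((((5+1)+z)+2)+(((a*x)*(2+3))*((y*a)+(b+z))))*8); overall: ((((((5+1)+z)+2)+(((a*x)*(2+3))*((y*a)+(b+z))))*8)+0) -> (((((5+1)+z)+2)+(((a*x)*(2+3))*((y*a)+(b+z))))*8)
Step 2: at LLLL: (5+1) -> 6; overall: (((((5+1)+z)+2)+(((a*x)*(2+3))*((y*a)+(b+z))))*8) -> ((((6+z)+2)+(((a*x)*(2+3))*((y*a)+(b+z))))*8)
Step 3: at LRLR: (2+3) -> 5; overall: ((((6+z)+2)+(((a*x)*(2+3))*((y*a)+(b+z))))*8) -> ((((6+z)+2)+(((a*x)*5)*((y*a)+(b+z))))*8)
Fixed point: ((((6+z)+2)+(((a*x)*5)*((y*a)+(b+z))))*8)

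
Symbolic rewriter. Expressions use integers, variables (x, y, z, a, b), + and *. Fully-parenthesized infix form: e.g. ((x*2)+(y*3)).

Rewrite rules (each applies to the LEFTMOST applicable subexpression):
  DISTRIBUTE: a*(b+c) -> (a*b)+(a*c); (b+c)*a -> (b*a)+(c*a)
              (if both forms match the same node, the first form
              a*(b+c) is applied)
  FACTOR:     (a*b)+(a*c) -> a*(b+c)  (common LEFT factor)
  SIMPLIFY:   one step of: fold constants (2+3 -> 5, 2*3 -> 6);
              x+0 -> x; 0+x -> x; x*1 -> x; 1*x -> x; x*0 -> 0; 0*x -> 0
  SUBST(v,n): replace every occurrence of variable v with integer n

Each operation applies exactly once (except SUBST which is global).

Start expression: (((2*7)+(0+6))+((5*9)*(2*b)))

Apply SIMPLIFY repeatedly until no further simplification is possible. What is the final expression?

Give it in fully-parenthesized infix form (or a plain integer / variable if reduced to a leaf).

Start: (((2*7)+(0+6))+((5*9)*(2*b)))
Step 1: at LL: (2*7) -> 14; overall: (((2*7)+(0+6))+((5*9)*(2*b))) -> ((14+(0+6))+((5*9)*(2*b)))
Step 2: at LR: (0+6) -> 6; overall: ((14+(0+6))+((5*9)*(2*b))) -> ((14+6)+((5*9)*(2*b)))
Step 3: at L: (14+6) -> 20; overall: ((14+6)+((5*9)*(2*b))) -> (20+((5*9)*(2*b)))
Step 4: at RL: (5*9) -> 45; overall: (20+((5*9)*(2*b))) -> (20+(45*(2*b)))
Fixed point: (20+(45*(2*b)))

Answer: (20+(45*(2*b)))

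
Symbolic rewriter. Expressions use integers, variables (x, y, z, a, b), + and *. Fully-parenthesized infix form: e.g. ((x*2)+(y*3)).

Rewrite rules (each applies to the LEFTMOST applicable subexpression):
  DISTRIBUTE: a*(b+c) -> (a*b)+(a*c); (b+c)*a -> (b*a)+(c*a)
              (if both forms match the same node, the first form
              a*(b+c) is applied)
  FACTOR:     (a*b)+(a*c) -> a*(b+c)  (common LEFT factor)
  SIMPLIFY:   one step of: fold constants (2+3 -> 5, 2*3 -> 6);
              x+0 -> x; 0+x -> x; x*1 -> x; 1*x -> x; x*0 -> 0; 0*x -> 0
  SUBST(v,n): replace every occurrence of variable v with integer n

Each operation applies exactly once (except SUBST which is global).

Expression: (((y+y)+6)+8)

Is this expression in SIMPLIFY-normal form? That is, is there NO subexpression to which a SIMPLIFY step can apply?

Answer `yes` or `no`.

Answer: yes

Derivation:
Expression: (((y+y)+6)+8)
Scanning for simplifiable subexpressions (pre-order)...
  at root: (((y+y)+6)+8) (not simplifiable)
  at L: ((y+y)+6) (not simplifiable)
  at LL: (y+y) (not simplifiable)
Result: no simplifiable subexpression found -> normal form.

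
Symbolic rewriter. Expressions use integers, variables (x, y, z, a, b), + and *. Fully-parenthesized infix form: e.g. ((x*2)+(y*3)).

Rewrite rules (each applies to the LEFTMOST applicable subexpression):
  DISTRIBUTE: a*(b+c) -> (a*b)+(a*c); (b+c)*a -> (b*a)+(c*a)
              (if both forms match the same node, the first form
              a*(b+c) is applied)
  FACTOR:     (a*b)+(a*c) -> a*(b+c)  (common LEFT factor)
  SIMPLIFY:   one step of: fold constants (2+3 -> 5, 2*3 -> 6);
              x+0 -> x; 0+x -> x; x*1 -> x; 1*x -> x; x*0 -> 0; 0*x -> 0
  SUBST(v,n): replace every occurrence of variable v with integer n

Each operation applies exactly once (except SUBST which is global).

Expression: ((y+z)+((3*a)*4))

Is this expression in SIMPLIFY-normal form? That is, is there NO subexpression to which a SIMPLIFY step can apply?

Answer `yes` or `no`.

Answer: yes

Derivation:
Expression: ((y+z)+((3*a)*4))
Scanning for simplifiable subexpressions (pre-order)...
  at root: ((y+z)+((3*a)*4)) (not simplifiable)
  at L: (y+z) (not simplifiable)
  at R: ((3*a)*4) (not simplifiable)
  at RL: (3*a) (not simplifiable)
Result: no simplifiable subexpression found -> normal form.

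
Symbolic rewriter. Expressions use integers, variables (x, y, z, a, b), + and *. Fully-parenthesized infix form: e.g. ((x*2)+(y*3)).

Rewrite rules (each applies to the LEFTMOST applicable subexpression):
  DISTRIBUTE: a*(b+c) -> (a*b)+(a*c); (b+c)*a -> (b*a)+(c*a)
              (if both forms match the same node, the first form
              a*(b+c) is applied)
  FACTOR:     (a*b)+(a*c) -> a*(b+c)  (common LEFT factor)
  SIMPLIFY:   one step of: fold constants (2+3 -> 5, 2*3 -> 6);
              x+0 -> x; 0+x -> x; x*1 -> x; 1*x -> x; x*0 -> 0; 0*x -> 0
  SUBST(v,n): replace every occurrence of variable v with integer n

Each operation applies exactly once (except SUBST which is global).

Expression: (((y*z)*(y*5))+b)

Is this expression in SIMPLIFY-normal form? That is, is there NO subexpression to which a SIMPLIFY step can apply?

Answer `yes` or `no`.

Answer: yes

Derivation:
Expression: (((y*z)*(y*5))+b)
Scanning for simplifiable subexpressions (pre-order)...
  at root: (((y*z)*(y*5))+b) (not simplifiable)
  at L: ((y*z)*(y*5)) (not simplifiable)
  at LL: (y*z) (not simplifiable)
  at LR: (y*5) (not simplifiable)
Result: no simplifiable subexpression found -> normal form.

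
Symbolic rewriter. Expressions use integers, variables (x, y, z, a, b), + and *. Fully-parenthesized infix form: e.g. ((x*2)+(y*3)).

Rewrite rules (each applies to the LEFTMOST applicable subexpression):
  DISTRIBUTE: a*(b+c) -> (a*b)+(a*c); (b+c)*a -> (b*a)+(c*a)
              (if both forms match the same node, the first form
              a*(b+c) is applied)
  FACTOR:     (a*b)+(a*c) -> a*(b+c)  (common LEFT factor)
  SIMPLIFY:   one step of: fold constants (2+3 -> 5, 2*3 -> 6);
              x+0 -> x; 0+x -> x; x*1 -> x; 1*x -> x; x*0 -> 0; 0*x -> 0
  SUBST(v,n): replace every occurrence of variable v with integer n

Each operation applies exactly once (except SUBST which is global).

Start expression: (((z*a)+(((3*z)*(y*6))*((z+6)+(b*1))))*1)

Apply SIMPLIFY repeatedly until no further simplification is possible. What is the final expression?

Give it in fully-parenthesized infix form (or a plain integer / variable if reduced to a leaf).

Start: (((z*a)+(((3*z)*(y*6))*((z+6)+(b*1))))*1)
Step 1: at root: (((z*a)+(((3*z)*(y*6))*((z+6)+(b*1))))*1) -> ((z*a)+(((3*z)*(y*6))*((z+6)+(b*1)))); overall: (((z*a)+(((3*z)*(y*6))*((z+6)+(b*1))))*1) -> ((z*a)+(((3*z)*(y*6))*((z+6)+(b*1))))
Step 2: at RRR: (b*1) -> b; overall: ((z*a)+(((3*z)*(y*6))*((z+6)+(b*1)))) -> ((z*a)+(((3*z)*(y*6))*((z+6)+b)))
Fixed point: ((z*a)+(((3*z)*(y*6))*((z+6)+b)))

Answer: ((z*a)+(((3*z)*(y*6))*((z+6)+b)))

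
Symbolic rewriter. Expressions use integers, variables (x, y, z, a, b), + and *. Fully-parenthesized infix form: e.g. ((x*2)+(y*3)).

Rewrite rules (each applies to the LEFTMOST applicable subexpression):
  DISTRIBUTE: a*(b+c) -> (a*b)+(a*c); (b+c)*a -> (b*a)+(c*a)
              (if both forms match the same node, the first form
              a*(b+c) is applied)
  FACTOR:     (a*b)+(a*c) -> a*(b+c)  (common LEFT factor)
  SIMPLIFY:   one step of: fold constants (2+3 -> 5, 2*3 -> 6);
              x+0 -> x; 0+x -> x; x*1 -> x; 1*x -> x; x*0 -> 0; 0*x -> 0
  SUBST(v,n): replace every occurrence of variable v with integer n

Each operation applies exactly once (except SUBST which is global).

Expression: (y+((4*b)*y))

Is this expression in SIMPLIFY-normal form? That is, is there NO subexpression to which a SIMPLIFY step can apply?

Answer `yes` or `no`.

Answer: yes

Derivation:
Expression: (y+((4*b)*y))
Scanning for simplifiable subexpressions (pre-order)...
  at root: (y+((4*b)*y)) (not simplifiable)
  at R: ((4*b)*y) (not simplifiable)
  at RL: (4*b) (not simplifiable)
Result: no simplifiable subexpression found -> normal form.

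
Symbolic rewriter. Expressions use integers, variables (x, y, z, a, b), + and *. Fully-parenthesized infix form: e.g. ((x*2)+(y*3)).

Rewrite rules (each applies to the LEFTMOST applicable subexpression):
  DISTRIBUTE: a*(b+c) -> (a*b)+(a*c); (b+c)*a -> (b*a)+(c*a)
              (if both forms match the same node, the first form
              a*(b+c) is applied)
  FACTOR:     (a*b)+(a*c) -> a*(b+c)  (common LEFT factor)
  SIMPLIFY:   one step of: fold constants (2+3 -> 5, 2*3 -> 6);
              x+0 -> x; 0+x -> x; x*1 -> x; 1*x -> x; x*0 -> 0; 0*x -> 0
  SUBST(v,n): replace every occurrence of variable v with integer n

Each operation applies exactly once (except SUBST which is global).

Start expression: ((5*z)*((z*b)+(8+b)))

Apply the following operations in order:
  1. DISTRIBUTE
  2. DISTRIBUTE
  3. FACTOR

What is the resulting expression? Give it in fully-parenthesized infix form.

Answer: (((5*z)*(z*b))+((5*z)*(8+b)))

Derivation:
Start: ((5*z)*((z*b)+(8+b)))
Apply DISTRIBUTE at root (target: ((5*z)*((z*b)+(8+b)))): ((5*z)*((z*b)+(8+b))) -> (((5*z)*(z*b))+((5*z)*(8+b)))
Apply DISTRIBUTE at R (target: ((5*z)*(8+b))): (((5*z)*(z*b))+((5*z)*(8+b))) -> (((5*z)*(z*b))+(((5*z)*8)+((5*z)*b)))
Apply FACTOR at R (target: (((5*z)*8)+((5*z)*b))): (((5*z)*(z*b))+(((5*z)*8)+((5*z)*b))) -> (((5*z)*(z*b))+((5*z)*(8+b)))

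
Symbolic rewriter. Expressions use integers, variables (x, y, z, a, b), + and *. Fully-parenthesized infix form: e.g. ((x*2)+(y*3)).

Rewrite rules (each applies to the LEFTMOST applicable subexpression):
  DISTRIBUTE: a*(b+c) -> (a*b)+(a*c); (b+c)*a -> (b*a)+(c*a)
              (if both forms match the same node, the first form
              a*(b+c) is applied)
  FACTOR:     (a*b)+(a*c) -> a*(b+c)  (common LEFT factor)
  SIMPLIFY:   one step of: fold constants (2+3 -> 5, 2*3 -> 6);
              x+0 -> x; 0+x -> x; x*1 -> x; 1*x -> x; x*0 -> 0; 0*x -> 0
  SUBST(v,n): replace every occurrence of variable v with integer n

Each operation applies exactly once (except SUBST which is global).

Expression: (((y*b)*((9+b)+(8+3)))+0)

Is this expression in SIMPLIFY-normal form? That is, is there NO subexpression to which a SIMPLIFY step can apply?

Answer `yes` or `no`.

Answer: no

Derivation:
Expression: (((y*b)*((9+b)+(8+3)))+0)
Scanning for simplifiable subexpressions (pre-order)...
  at root: (((y*b)*((9+b)+(8+3)))+0) (SIMPLIFIABLE)
  at L: ((y*b)*((9+b)+(8+3))) (not simplifiable)
  at LL: (y*b) (not simplifiable)
  at LR: ((9+b)+(8+3)) (not simplifiable)
  at LRL: (9+b) (not simplifiable)
  at LRR: (8+3) (SIMPLIFIABLE)
Found simplifiable subexpr at path root: (((y*b)*((9+b)+(8+3)))+0)
One SIMPLIFY step would give: ((y*b)*((9+b)+(8+3)))
-> NOT in normal form.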